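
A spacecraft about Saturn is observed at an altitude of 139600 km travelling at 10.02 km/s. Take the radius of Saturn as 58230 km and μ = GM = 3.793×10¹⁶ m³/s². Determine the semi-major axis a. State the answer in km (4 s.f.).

a ≈ 1.340×10⁵ km

r = 58230 + 139600 = 1.9783×10⁵ km = 1.978×10⁸ m.
Specific orbital energy ε = v²/2 − μ/r = (10020)²/2 − 3.793×10¹⁶/1.978×10⁸ = -1.415×10⁸ J/kg.
Since ε = −μ/(2a), a = −μ/(2ε) = 1.340×10⁸ m = 1.3400×10⁵ km.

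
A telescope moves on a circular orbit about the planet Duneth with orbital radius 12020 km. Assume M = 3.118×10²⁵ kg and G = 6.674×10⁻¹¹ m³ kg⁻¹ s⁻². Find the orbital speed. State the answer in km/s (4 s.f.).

μ = GM = 6.674×10⁻¹¹ × 3.118×10²⁵ = 2.081×10¹⁵ m³/s².
r = 12020 km = 1.202×10⁷ m.
For a circular orbit v = √(μ/r) = √(2.081×10¹⁵ / 1.202×10⁷) = √(1.731×10⁸) = 13160 m/s.
That is 13.16 km/s.

v ≈ 13.16 km/s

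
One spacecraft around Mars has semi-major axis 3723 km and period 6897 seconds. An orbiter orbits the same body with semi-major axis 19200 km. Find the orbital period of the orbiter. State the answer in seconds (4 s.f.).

T₂ ≈ 80770 seconds

Kepler's third law: T² ∝ a³, so T₂ = T₁ (a₂/a₁)^(3/2).
a₂/a₁ = 5.157, (a₂/a₁)^(3/2) = 11.71.
T₂ = 6897 × 11.71 = 80770 seconds.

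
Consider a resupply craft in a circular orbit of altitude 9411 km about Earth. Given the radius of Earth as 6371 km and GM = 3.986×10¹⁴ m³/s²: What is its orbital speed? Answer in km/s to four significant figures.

v ≈ 5.026 km/s

r = 6371 + 9411 = 15782 km = 1.5782×10⁷ m.
For a circular orbit v = √(μ/r) = √(3.986×10¹⁴ / 1.578×10⁷) = √(2.526×10⁷) = 5026 m/s.
That is 5.026 km/s.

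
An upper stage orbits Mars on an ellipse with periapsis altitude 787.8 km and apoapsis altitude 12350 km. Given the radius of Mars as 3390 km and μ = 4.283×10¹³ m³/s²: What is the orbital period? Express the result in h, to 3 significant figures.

T ≈ 8.38 h

r_p = 3390 + 787.8 = 4177.8 km = 4.1778×10⁶ m.
r_a = 3390 + 12350 = 15740 km = 1.5740×10⁷ m.
Semi-major axis a = (r_p + r_a)/2 = (4177.8 + 15740)/2 = 9958.9 km = 9.959×10⁶ m.
By Kepler's third law T = 2π√(a³/μ) = 2π × 4.802×10³ = 3.017×10⁴ s.
= 8.381 h.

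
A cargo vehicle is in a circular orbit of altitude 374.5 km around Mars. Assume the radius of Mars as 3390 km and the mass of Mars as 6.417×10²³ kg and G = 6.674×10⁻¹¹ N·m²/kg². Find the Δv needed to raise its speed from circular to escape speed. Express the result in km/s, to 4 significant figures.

μ = GM = 6.674×10⁻¹¹ × 6.417×10²³ = 4.283×10¹³ m³/s².
r = 3390 + 374.5 = 3764.5 km = 3.7645×10⁶ m.
Circular speed v_c = √(μ/r) = 3373 m/s.
Escape speed v_esc = √(2μ/r) = √2 × v_c = 4770 m/s.
Δv = v_esc − v_c = 1397 m/s = 1.397 km/s.

Δv ≈ 1.397 km/s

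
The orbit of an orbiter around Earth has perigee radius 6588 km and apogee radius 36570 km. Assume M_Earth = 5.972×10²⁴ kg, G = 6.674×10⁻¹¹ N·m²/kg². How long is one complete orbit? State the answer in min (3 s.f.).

T ≈ 526 min

μ = GM = 6.674×10⁻¹¹ × 5.972×10²⁴ = 3.986×10¹⁴ m³/s².
Semi-major axis a = (r_p + r_a)/2 = (6588.0 + 36570)/2 = 21579 km = 2.158×10⁷ m.
By Kepler's third law T = 2π√(a³/μ) = 2π × 5.021×10³ = 3.155×10⁴ s.
= 525.8 min.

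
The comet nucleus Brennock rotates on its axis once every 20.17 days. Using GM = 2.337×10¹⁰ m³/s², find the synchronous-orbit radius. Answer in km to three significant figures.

r_sync ≈ 12200 km

T = 20.17 days = 1.743×10⁶ s.
A synchronous orbit has period T, so by Kepler's third law a = (μT²/4π²)^(1/3).
μT²/4π² = 2.337×10¹⁰ × (1.743×10⁶)² / 39.48 = 1.798×10²¹ m³.
a = 1.216×10⁷ m = 12159 km.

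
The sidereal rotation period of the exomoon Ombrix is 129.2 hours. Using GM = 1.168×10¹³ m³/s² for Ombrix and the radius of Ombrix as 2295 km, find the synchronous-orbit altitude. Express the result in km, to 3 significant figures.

h_sync ≈ 37700 km

T = 129.2 hours = 4.651×10⁵ s.
A synchronous orbit has period T, so by Kepler's third law a = (μT²/4π²)^(1/3).
μT²/4π² = 1.168×10¹³ × (4.651×10⁵)² / 39.48 = 6.400×10²² m³.
a = 4.000×10⁷ m = 40001 km.
Altitude h = a − R = 40001 − 2295 = 37706 km.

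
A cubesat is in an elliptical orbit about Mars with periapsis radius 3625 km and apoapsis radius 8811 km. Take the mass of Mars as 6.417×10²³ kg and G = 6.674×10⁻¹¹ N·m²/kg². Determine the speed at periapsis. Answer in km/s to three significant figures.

v ≈ 4.09 km/s

μ = GM = 6.674×10⁻¹¹ × 6.417×10²³ = 4.283×10¹³ m³/s².
Semi-major axis a = (r_p + r_a)/2 = 6218.0 km = 6.218×10⁶ m.
Vis-viva: v² = μ(2/r − 1/a) = 4.283×10¹³ × (5.517×10⁻⁷ − 1.608×10⁻⁷) = 1.674×10⁷ m²/s².
v = 4092 m/s = 4.092 km/s.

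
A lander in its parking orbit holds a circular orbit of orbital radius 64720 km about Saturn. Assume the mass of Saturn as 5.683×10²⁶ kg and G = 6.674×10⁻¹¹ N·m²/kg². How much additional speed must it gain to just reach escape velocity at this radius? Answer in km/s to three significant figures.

Δv ≈ 10.0 km/s

μ = GM = 6.674×10⁻¹¹ × 5.683×10²⁶ = 3.793×10¹⁶ m³/s².
r = 64720 km = 6.472×10⁷ m.
Circular speed v_c = √(μ/r) = 24210 m/s.
Escape speed v_esc = √(2μ/r) = √2 × v_c = 34240 m/s.
Δv = v_esc − v_c = 10030 m/s = 10.03 km/s.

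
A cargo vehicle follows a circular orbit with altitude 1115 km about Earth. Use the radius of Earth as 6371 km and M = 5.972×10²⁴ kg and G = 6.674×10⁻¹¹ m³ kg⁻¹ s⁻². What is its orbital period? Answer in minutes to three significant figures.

μ = GM = 6.674×10⁻¹¹ × 5.972×10²⁴ = 3.986×10¹⁴ m³/s².
r = 6371 + 1115 = 7486.0 km = 7.4860×10⁶ m.
Kepler's third law: T = 2π√(r³/μ) = 2π√((7.486×10⁶)³ / 3.986×10¹⁴).
r³/μ = 1.053×10⁶ s², so T = 2π × 1.026×10³ = 6.446×10³ s.
Converting: 6.446×10³ s ÷ 60.00 = 107.4 minutes.

T ≈ 107 minutes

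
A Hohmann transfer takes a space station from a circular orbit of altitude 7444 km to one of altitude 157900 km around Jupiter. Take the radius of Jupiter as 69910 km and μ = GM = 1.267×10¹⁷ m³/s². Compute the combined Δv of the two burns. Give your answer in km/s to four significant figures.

Δv_total ≈ 15.77 km/s

r₁ = 69910 + 7444 = 77354 km = 7.7354×10⁷ m.
r₂ = 69910 + 157900 = 227810 km = 2.2781×10⁸ m.
Transfer ellipse a_t = (r₁ + r₂)/2 = 1.526×10⁸ m.
At r₁: circular v_c1 = √(μ/r₁) = 40470 m/s; transfer-perijove v_p = √[μ(2/r₁ − 1/a_t)] = 49450 m/s.
Δv₁ = v_p − v_c1 = 8980 m/s.
At r₂: circular v_c2 = √(μ/r₂) = 23580 m/s; transfer-apojove v_a = √[μ(2/r₂ − 1/a_t)] = 16790 m/s.
Δv₂ = v_c2 − v_a = 6792 m/s.
Total Δv = Δv₁ + Δv₂ = 15770 m/s = 15.77 km/s.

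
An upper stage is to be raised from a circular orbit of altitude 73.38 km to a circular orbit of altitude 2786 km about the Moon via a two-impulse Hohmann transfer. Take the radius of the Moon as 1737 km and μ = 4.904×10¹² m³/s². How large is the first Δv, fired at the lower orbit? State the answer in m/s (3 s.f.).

r₁ = 1737 + 73.38 = 1810.4 km = 1.8104×10⁶ m.
r₂ = 1737 + 2786 = 4523.0 km = 4.5230×10⁶ m.
Transfer ellipse a_t = (r₁ + r₂)/2 = 3.167×10⁶ m.
At r₁: circular v_c1 = √(μ/r₁) = 1646 m/s; transfer-perilune v_p = √[μ(2/r₁ − 1/a_t)] = 1967 m/s.
Δv₁ = v_p − v_c1 = 321.1 m/s.

Δv ≈ 321 m/s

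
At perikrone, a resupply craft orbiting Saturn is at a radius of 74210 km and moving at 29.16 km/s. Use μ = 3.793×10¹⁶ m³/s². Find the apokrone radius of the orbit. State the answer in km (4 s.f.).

apokrone radius ≈ 3.670×10⁵ km

r_p = 7.421×10⁷ m.
Specific energy ε = v²/2 − μ/r = -8.596×10⁷ J/kg, so a = −μ/(2ε) = 2.206×10⁸ m.
The apsides satisfy r_p + r_a = 2a, so the apokrone radius is 2a − r_p = 3.670×10⁸ m = 3.6702×10⁵ km.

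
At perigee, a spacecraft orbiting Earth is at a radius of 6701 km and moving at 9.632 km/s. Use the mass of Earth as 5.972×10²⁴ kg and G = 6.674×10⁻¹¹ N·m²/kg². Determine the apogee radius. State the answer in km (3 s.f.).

μ = GM = 6.674×10⁻¹¹ × 5.972×10²⁴ = 3.986×10¹⁴ m³/s².
r_p = 6.701×10⁶ m.
Specific energy ε = v²/2 − μ/r = -1.309×10⁷ J/kg, so a = −μ/(2ε) = 1.522×10⁷ m.
The apsides satisfy r_p + r_a = 2a, so the apogee radius is 2a − r_p = 2.374×10⁷ m = 23744 km.

apogee radius ≈ 23700 km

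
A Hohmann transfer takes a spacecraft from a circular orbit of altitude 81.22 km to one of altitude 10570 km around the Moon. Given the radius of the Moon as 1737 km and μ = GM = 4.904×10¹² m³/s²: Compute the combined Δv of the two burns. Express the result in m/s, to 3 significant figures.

Δv_total ≈ 837 m/s

r₁ = 1737 + 81.22 = 1818.2 km = 1.8182×10⁶ m.
r₂ = 1737 + 10570 = 12307 km = 1.2307×10⁷ m.
Transfer ellipse a_t = (r₁ + r₂)/2 = 7.063×10⁶ m.
At r₁: circular v_c1 = √(μ/r₁) = 1642 m/s; transfer-perilune v_p = √[μ(2/r₁ − 1/a_t)] = 2168 m/s.
Δv₁ = v_p − v_c1 = 525.6 m/s.
At r₂: circular v_c2 = √(μ/r₂) = 631.2 m/s; transfer-apolune v_a = √[μ(2/r₂ − 1/a_t)] = 320.3 m/s.
Δv₂ = v_c2 − v_a = 311.0 m/s.
Total Δv = Δv₁ + Δv₂ = 836.6 m/s.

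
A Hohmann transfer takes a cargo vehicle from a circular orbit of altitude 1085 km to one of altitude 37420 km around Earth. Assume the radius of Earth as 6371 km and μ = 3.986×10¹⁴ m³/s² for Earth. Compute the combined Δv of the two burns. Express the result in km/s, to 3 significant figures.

r₁ = 6371 + 1085 = 7456.0 km = 7.4560×10⁶ m.
r₂ = 6371 + 37420 = 43791 km = 4.3791×10⁷ m.
Transfer ellipse a_t = (r₁ + r₂)/2 = 2.562×10⁷ m.
At r₁: circular v_c1 = √(μ/r₁) = 7312 m/s; transfer-perigee v_p = √[μ(2/r₁ − 1/a_t)] = 9558 m/s.
Δv₁ = v_p − v_c1 = 2247 m/s.
At r₂: circular v_c2 = √(μ/r₂) = 3017 m/s; transfer-apogee v_a = √[μ(2/r₂ − 1/a_t)] = 1627 m/s.
Δv₂ = v_c2 − v_a = 1390 m/s.
Total Δv = Δv₁ + Δv₂ = 3636 m/s = 3.636 km/s.

Δv_total ≈ 3.64 km/s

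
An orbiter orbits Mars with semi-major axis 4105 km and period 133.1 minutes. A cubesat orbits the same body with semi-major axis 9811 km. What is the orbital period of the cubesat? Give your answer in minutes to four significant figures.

T₂ ≈ 491.8 minutes

Kepler's third law: T² ∝ a³, so T₂ = T₁ (a₂/a₁)^(3/2).
a₂/a₁ = 2.390, (a₂/a₁)^(3/2) = 3.695.
T₂ = 133.1 × 3.695 = 491.8 minutes.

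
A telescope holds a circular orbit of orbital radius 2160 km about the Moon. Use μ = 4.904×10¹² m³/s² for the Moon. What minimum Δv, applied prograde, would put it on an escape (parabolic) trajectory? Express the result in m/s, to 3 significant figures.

Δv ≈ 624 m/s

r = 2160 km = 2.160×10⁶ m.
Circular speed v_c = √(μ/r) = 1507 m/s.
Escape speed v_esc = √(2μ/r) = √2 × v_c = 2131 m/s.
Δv = v_esc − v_c = 624.1 m/s.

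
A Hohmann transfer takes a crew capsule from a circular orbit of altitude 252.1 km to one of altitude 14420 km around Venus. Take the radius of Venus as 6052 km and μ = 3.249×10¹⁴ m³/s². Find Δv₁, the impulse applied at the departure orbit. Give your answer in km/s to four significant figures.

r₁ = 6052 + 252.1 = 6304.1 km = 6.3041×10⁶ m.
r₂ = 6052 + 14420 = 20472 km = 2.0472×10⁷ m.
Transfer ellipse a_t = (r₁ + r₂)/2 = 1.339×10⁷ m.
At r₁: circular v_c1 = √(μ/r₁) = 7179 m/s; transfer-periapsis v_p = √[μ(2/r₁ − 1/a_t)] = 8877 m/s.
Δv₁ = v_p − v_c1 = 1698 m/s.
= 1.698 km/s.

Δv ≈ 1.698 km/s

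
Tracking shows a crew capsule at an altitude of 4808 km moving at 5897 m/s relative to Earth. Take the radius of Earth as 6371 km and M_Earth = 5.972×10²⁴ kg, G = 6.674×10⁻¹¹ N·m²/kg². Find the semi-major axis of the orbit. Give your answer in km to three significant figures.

μ = GM = 6.674×10⁻¹¹ × 5.972×10²⁴ = 3.986×10¹⁴ m³/s².
r = 6371 + 4808 = 11179 km = 1.118×10⁷ m.
Vis-viva rearranged: 1/a = 2/r − v²/μ = 1.789×10⁻⁷ − 8.725×10⁻⁸ = 9.166×10⁻⁸ m⁻¹.
a = 1.091×10⁷ m = 10910 km.

a ≈ 10900 km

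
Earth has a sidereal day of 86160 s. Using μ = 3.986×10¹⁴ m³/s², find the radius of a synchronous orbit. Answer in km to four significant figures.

A synchronous orbit has period T, so by Kepler's third law a = (μT²/4π²)^(1/3).
μT²/4π² = 3.986×10¹⁴ × (8.616×10⁴)² / 39.48 = 7.495×10²² m³.
a = 4.216×10⁷ m = 42163 km.

r_sync ≈ 42160 km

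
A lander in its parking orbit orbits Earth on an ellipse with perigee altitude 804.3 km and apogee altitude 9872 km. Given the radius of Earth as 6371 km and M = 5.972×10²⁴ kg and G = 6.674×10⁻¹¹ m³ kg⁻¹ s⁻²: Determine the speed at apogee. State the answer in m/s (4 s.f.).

v ≈ 3878 m/s

μ = GM = 6.674×10⁻¹¹ × 5.972×10²⁴ = 3.986×10¹⁴ m³/s².
r_p = 6371 + 804.3 = 7175.3 km = 7.1753×10⁶ m.
r_a = 6371 + 9872 = 16243 km = 1.6243×10⁷ m.
Semi-major axis a = (r_p + r_a)/2 = 11709 km = 1.171×10⁷ m.
Vis-viva: v² = μ(2/r − 1/a) = 3.986×10¹⁴ × (1.231×10⁻⁷ − 8.540×10⁻⁸) = 1.504×10⁷ m²/s².
v = 3878 m/s.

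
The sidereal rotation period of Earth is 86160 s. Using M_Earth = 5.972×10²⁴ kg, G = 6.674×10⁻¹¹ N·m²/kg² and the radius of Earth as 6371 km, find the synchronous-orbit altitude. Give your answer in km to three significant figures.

μ = GM = 6.674×10⁻¹¹ × 5.972×10²⁴ = 3.986×10¹⁴ m³/s².
A synchronous orbit has period T, so by Kepler's third law a = (μT²/4π²)^(1/3).
μT²/4π² = 3.986×10¹⁴ × (8.616×10⁴)² / 39.48 = 7.495×10²² m³.
a = 4.216×10⁷ m = 42162 km.
Altitude h = a − R = 42162 − 6371 = 35791 km.

h_sync ≈ 35800 km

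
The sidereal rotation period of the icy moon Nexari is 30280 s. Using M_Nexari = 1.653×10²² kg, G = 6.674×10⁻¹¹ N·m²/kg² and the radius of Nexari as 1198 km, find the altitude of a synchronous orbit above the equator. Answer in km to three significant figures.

μ = GM = 6.674×10⁻¹¹ × 1.653×10²² = 1.103×10¹² m³/s².
A synchronous orbit has period T, so by Kepler's third law a = (μT²/4π²)^(1/3).
μT²/4π² = 1.103×10¹² × (3.028×10⁴)² / 39.48 = 2.562×10¹⁹ m³.
a = 2.948×10⁶ m = 2948.1 km.
Altitude h = a − R = 2948.1 − 1198 = 1750.1 km.

h_sync ≈ 1750 km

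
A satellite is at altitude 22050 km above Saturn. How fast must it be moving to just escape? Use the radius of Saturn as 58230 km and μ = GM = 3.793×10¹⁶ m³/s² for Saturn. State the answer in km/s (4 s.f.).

r = 58230 + 22050 = 80280 km = 8.0280×10⁷ m.
Escape speed v_esc = √(2μ/r) = √(2 × 3.793×10¹⁶ / 8.028×10⁷) = √(9.449×10⁸) = 30740 m/s.
= 30.74 km/s.

v_esc ≈ 30.74 km/s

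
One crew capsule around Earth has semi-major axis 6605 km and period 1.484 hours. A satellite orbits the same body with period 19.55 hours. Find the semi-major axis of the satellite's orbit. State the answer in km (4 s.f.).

a₂ ≈ 36840 km

Kepler's third law: a³ ∝ T², so a₂ = a₁ (T₂/T₁)^(2/3).
T₂/T₁ = 13.17, (T₂/T₁)^(2/3) = 5.578.
a₂ = 6605 × 5.578 = 36840 km.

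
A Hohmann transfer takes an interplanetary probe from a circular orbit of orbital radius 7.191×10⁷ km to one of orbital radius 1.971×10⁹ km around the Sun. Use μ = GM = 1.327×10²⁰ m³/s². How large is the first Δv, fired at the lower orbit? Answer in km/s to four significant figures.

r₁ = 7.191×10⁷ km = 7.191×10¹⁰ m.
r₂ = 1.971×10⁹ km = 1.971×10¹² m.
Transfer ellipse a_t = (r₁ + r₂)/2 = 1.021×10¹² m.
At r₁: circular v_c1 = √(μ/r₁) = 42960 m/s; transfer-perihelion v_p = √[μ(2/r₁ − 1/a_t)] = 59670 m/s.
Δv₁ = v_p − v_c1 = 16710 m/s.
= 16.71 km/s.

Δv ≈ 16.71 km/s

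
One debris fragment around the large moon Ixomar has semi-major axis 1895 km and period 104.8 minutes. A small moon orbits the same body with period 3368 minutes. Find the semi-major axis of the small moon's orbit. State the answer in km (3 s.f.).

Kepler's third law: a³ ∝ T², so a₂ = a₁ (T₂/T₁)^(2/3).
T₂/T₁ = 32.14, (T₂/T₁)^(2/3) = 10.11.
a₂ = 1895 × 10.11 = 19160 km.

a₂ ≈ 19200 km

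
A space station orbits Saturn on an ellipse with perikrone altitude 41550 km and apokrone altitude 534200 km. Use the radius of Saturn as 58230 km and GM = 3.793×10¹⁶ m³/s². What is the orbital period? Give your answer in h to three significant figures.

r_p = 58230 + 41550 = 99780 km = 9.9780×10⁷ m.
r_a = 58230 + 534200 = 592430 km = 5.9243×10⁸ m.
Semi-major axis a = (r_p + r_a)/2 = (99780 + 5.9243×10⁵)/2 = 3.4610×10⁵ km = 3.461×10⁸ m.
By Kepler's third law T = 2π√(a³/μ) = 2π × 3.306×10⁴ = 2.077×10⁵ s.
= 57.70 h.

T ≈ 57.7 h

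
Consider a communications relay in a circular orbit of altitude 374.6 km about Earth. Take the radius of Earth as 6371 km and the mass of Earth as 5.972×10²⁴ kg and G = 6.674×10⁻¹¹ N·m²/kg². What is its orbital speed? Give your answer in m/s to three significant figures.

μ = GM = 6.674×10⁻¹¹ × 5.972×10²⁴ = 3.986×10¹⁴ m³/s².
r = 6371 + 374.6 = 6745.6 km = 6.7456×10⁶ m.
For a circular orbit v = √(μ/r) = √(3.986×10¹⁴ / 6.746×10⁶) = √(5.909×10⁷) = 7687 m/s.

v ≈ 7690 m/s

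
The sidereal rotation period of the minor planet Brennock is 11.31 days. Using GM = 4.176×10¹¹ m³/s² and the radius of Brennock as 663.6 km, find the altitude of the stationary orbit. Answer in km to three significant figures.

T = 11.31 days = 9.772×10⁵ s.
A synchronous orbit has period T, so by Kepler's third law a = (μT²/4π²)^(1/3).
μT²/4π² = 4.176×10¹¹ × (9.772×10⁵)² / 39.48 = 1.010×10²² m³.
a = 2.162×10⁷ m = 21616 km.
Altitude h = a − R = 21616 − 663.6 = 20953 km.

h_sync ≈ 21000 km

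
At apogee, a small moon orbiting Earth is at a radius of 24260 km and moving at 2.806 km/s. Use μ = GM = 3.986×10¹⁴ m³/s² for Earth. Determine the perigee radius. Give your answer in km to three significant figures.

perigee radius ≈ 7640 km

r_a = 2.426×10⁷ m.
Specific energy ε = v²/2 − μ/r = -1.249×10⁷ J/kg, so a = −μ/(2ε) = 1.595×10⁷ m.
The apsides satisfy r_p + r_a = 2a, so the perigee radius is 2a − r_a = 7.645×10⁶ m = 7644.5 km.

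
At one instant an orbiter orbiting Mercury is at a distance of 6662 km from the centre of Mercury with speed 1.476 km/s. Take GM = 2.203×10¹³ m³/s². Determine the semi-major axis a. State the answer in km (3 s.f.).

a ≈ 4970 km

r = 6.662×10⁶ m.
Vis-viva rearranged: 1/a = 2/r − v²/μ = 3.002×10⁻⁷ − 9.889×10⁻⁸ = 2.013×10⁻⁷ m⁻¹.
a = 4.967×10⁶ m = 4967.2 km.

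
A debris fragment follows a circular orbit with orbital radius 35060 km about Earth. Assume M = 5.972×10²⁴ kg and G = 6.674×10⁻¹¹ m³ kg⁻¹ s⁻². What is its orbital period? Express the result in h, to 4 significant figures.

T ≈ 18.15 h

μ = GM = 6.674×10⁻¹¹ × 5.972×10²⁴ = 3.986×10¹⁴ m³/s².
r = 35060 km = 3.506×10⁷ m.
Kepler's third law: T = 2π√(r³/μ) = 2π√((3.506×10⁷)³ / 3.986×10¹⁴).
r³/μ = 1.081×10⁸ s², so T = 2π × 1.040×10⁴ = 6.533×10⁴ s.
Converting: 6.533×10⁴ s ÷ 3600 = 18.15 h.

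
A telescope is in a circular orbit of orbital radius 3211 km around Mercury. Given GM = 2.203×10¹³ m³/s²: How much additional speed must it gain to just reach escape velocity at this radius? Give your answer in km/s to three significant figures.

Δv ≈ 1.08 km/s

r = 3211 km = 3.211×10⁶ m.
Circular speed v_c = √(μ/r) = 2619 m/s.
Escape speed v_esc = √(2μ/r) = √2 × v_c = 3704 m/s.
Δv = v_esc − v_c = 1085 m/s = 1.085 km/s.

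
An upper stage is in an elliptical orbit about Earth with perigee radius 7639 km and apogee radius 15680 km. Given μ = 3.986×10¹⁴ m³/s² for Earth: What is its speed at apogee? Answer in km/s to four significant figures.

v ≈ 4.081 km/s

Semi-major axis a = (r_p + r_a)/2 = 11660 km = 1.166×10⁷ m.
Vis-viva: v² = μ(2/r − 1/a) = 3.986×10¹⁴ × (1.276×10⁻⁷ − 8.577×10⁻⁸) = 1.666×10⁷ m²/s².
v = 4081 m/s = 4.081 km/s.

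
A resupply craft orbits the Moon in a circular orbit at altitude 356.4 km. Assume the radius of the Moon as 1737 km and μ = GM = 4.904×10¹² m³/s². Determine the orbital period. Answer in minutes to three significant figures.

T ≈ 143 minutes

r = 1737 + 356.4 = 2093.4 km = 2.0934×10⁶ m.
Kepler's third law: T = 2π√(r³/μ) = 2π√((2.093×10⁶)³ / 4.904×10¹²).
r³/μ = 1.871×10⁶ s², so T = 2π × 1.368×10³ = 8.594×10³ s.
Converting: 8.594×10³ s ÷ 60.00 = 143.2 minutes.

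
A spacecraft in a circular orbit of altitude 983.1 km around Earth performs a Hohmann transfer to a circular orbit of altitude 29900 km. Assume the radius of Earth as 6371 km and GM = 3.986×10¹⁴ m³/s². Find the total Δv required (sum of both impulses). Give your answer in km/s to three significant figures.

r₁ = 6371 + 983.1 = 7354.1 km = 7.3541×10⁶ m.
r₂ = 6371 + 29900 = 36271 km = 3.6271×10⁷ m.
Transfer ellipse a_t = (r₁ + r₂)/2 = 2.181×10⁷ m.
At r₁: circular v_c1 = √(μ/r₁) = 7362 m/s; transfer-perigee v_p = √[μ(2/r₁ − 1/a_t)] = 9494 m/s.
Δv₁ = v_p − v_c1 = 2131 m/s.
At r₂: circular v_c2 = √(μ/r₂) = 3315 m/s; transfer-apogee v_a = √[μ(2/r₂ − 1/a_t)] = 1925 m/s.
Δv₂ = v_c2 − v_a = 1390 m/s.
Total Δv = Δv₁ + Δv₂ = 3522 m/s = 3.522 km/s.

Δv_total ≈ 3.52 km/s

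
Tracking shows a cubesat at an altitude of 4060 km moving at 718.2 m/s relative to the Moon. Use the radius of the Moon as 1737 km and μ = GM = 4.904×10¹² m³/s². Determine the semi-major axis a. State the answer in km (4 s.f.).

r = 1737 + 4060 = 5797.0 km = 5.797×10⁶ m.
Vis-viva rearranged: 1/a = 2/r − v²/μ = 3.450×10⁻⁷ − 1.052×10⁻⁷ = 2.398×10⁻⁷ m⁻¹.
a = 4.170×10⁶ m = 4169.7 km.

a ≈ 4170 km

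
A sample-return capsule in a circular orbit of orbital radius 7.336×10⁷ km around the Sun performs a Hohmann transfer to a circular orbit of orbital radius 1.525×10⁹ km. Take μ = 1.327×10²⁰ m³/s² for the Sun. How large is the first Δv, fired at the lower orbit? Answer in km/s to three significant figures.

Δv ≈ 16.2 km/s

r₁ = 7.336×10⁷ km = 7.336×10¹⁰ m.
r₂ = 1.525×10⁹ km = 1.525×10¹² m.
Transfer ellipse a_t = (r₁ + r₂)/2 = 7.992×10¹¹ m.
At r₁: circular v_c1 = √(μ/r₁) = 42530 m/s; transfer-perihelion v_p = √[μ(2/r₁ − 1/a_t)] = 58750 m/s.
Δv₁ = v_p − v_c1 = 16220 m/s.
= 16.22 km/s.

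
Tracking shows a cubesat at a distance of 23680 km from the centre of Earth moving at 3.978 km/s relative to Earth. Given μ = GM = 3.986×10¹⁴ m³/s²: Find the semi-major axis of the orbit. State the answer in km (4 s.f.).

a ≈ 22340 km

r = 2.368×10⁷ m.
Specific orbital energy ε = v²/2 − μ/r = (3978)²/2 − 3.986×10¹⁴/2.368×10⁷ = -8.921×10⁶ J/kg.
Since ε = −μ/(2a), a = −μ/(2ε) = 2.234×10⁷ m = 22342 km.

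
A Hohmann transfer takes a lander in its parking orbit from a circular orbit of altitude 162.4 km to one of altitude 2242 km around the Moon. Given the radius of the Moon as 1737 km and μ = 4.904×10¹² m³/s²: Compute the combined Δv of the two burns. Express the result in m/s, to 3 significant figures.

r₁ = 1737 + 162.4 = 1899.4 km = 1.8994×10⁶ m.
r₂ = 1737 + 2242 = 3979.0 km = 3.9790×10⁶ m.
Transfer ellipse a_t = (r₁ + r₂)/2 = 2.939×10⁶ m.
At r₁: circular v_c1 = √(μ/r₁) = 1607 m/s; transfer-perilune v_p = √[μ(2/r₁ − 1/a_t)] = 1870 m/s.
Δv₁ = v_p − v_c1 = 262.7 m/s.
At r₂: circular v_c2 = √(μ/r₂) = 1110 m/s; transfer-apolune v_a = √[μ(2/r₂ − 1/a_t)] = 892.4 m/s.
Δv₂ = v_c2 − v_a = 217.7 m/s.
Total Δv = Δv₁ + Δv₂ = 480.5 m/s.

Δv_total ≈ 480 m/s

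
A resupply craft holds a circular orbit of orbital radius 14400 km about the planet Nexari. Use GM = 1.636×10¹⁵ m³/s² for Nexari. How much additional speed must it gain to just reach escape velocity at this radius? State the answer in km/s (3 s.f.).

r = 14400 km = 1.440×10⁷ m.
Circular speed v_c = √(μ/r) = 10660 m/s.
Escape speed v_esc = √(2μ/r) = √2 × v_c = 15070 m/s.
Δv = v_esc − v_c = 4415 m/s = 4.415 km/s.

Δv ≈ 4.42 km/s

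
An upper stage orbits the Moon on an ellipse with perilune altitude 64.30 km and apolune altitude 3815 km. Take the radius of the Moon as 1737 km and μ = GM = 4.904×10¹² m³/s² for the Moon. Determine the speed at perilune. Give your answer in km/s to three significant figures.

r_p = 1737 + 64.30 = 1801.3 km = 1.8013×10⁶ m.
r_a = 1737 + 3815 = 5552.0 km = 5.5520×10⁶ m.
Semi-major axis a = (r_p + r_a)/2 = 3676.7 km = 3.677×10⁶ m.
Vis-viva: v² = μ(2/r − 1/a) = 4.904×10¹² × (1.110×10⁻⁶ − 2.720×10⁻⁷) = 4.111×10⁶ m²/s².
v = 2028 m/s = 2.028 km/s.

v ≈ 2.03 km/s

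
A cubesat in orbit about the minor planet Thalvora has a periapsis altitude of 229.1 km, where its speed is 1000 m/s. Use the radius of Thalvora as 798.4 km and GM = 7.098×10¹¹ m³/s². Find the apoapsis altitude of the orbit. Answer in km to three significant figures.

r_p = 798.4 + 229.1 = 1027.5 km = 1.028×10⁶ m.
Specific energy ε = v²/2 − μ/r = -1.908×10⁵ J/kg, so a = −μ/(2ε) = 1.860×10⁶ m.
The apsides satisfy r_p + r_a = 2a, so the apoapsis radius is 2a − r_p = 2.693×10⁶ m = 2692.6 km.
Apoapsis altitude = 2692.6 − 798.4 = 1894.2 km.

apoapsis altitude ≈ 1890 km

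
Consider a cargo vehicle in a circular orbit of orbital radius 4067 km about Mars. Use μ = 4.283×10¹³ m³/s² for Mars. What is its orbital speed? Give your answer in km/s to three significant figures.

v ≈ 3.25 km/s

r = 4067 km = 4.067×10⁶ m.
For a circular orbit v = √(μ/r) = √(4.283×10¹³ / 4.067×10⁶) = √(1.053×10⁷) = 3245 m/s.
That is 3.245 km/s.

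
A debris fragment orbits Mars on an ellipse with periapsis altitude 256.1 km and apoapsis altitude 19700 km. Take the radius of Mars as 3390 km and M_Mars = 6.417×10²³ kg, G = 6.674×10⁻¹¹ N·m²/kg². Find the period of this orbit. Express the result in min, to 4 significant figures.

T ≈ 782.1 min

μ = GM = 6.674×10⁻¹¹ × 6.417×10²³ = 4.283×10¹³ m³/s².
r_p = 3390 + 256.1 = 3646.1 km = 3.6461×10⁶ m.
r_a = 3390 + 19700 = 23090 km = 2.3090×10⁷ m.
Semi-major axis a = (r_p + r_a)/2 = (3646.1 + 23090)/2 = 13368 km = 1.337×10⁷ m.
By Kepler's third law T = 2π√(a³/μ) = 2π × 7.469×10³ = 4.693×10⁴ s.
= 782.1 min.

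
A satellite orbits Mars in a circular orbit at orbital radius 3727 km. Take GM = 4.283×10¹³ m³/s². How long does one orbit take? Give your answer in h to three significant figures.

T ≈ 1.92 h

r = 3727 km = 3.727×10⁶ m.
Kepler's third law: T = 2π√(r³/μ) = 2π√((3.727×10⁶)³ / 4.283×10¹³).
r³/μ = 1.209×10⁶ s², so T = 2π × 1.099×10³ = 6.908×10³ s.
Converting: 6.908×10³ s ÷ 3600 = 1.919 h.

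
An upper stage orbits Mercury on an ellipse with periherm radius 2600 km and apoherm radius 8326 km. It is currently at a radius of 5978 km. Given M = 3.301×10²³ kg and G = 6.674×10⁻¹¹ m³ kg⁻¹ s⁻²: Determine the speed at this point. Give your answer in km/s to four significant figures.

μ = GM = 6.674×10⁻¹¹ × 3.301×10²³ = 2.203×10¹³ m³/s².
Semi-major axis a = (r_p + r_a)/2 = 5463.0 km = 5.463×10⁶ m.
Vis-viva: v² = μ(2/r − 1/a) = 2.203×10¹³ × (3.346×10⁻⁷ − 1.830×10⁻⁷) = 3.338×10⁶ m²/s².
v = 1827 m/s = 1.827 km/s.

v ≈ 1.827 km/s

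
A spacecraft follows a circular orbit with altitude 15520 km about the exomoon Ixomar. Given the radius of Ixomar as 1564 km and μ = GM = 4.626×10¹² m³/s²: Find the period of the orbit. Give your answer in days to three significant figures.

T ≈ 2.39 days

r = 1564 + 15520 = 17084 km = 1.7084×10⁷ m.
Kepler's third law: T = 2π√(r³/μ) = 2π√((1.708×10⁷)³ / 4.626×10¹²).
r³/μ = 1.078×10⁹ s², so T = 2π × 3.283×10⁴ = 2.063×10⁵ s.
Converting: 2.063×10⁵ s ÷ 86400 = 2.388 days.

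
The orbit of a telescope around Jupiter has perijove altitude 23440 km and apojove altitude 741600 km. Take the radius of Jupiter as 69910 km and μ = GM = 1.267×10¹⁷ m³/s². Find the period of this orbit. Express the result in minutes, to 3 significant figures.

r_p = 69910 + 23440 = 93350 km = 9.3350×10⁷ m.
r_a = 69910 + 741600 = 811510 km = 8.1151×10⁸ m.
Semi-major axis a = (r_p + r_a)/2 = (93350 + 8.1151×10⁵)/2 = 4.5243×10⁵ km = 4.524×10⁸ m.
By Kepler's third law T = 2π√(a³/μ) = 2π × 2.704×10⁴ = 1.699×10⁵ s.
= 2831 minutes.

T ≈ 2830 minutes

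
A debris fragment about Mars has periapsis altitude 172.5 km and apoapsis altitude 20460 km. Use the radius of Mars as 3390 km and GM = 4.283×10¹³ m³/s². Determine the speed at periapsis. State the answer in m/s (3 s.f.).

r_p = 3390 + 172.5 = 3562.5 km = 3.5625×10⁶ m.
r_a = 3390 + 20460 = 23850 km = 2.3850×10⁷ m.
Semi-major axis a = (r_p + r_a)/2 = 13706 km = 1.371×10⁷ m.
Vis-viva: v² = μ(2/r − 1/a) = 4.283×10¹³ × (5.614×10⁻⁷ − 7.296×10⁻⁸) = 2.092×10⁷ m²/s².
v = 4574 m/s.

v ≈ 4570 m/s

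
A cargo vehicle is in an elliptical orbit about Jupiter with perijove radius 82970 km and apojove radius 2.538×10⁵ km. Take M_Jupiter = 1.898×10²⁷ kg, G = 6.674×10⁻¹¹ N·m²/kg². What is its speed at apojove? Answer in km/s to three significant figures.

μ = GM = 6.674×10⁻¹¹ × 1.898×10²⁷ = 1.267×10¹⁷ m³/s².
Semi-major axis a = (r_p + r_a)/2 = 1.6838×10⁵ km = 1.684×10⁸ m.
Vis-viva: v² = μ(2/r − 1/a) = 1.267×10¹⁷ × (7.880×10⁻⁹ − 5.939×10⁻⁹) = 2.459×10⁸ m²/s².
v = 15680 m/s = 15.68 km/s.

v ≈ 15.7 km/s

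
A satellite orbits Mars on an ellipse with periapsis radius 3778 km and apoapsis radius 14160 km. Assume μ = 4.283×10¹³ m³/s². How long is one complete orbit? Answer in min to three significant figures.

T ≈ 430 min

Semi-major axis a = (r_p + r_a)/2 = (3778.0 + 14160)/2 = 8969.0 km = 8.969×10⁶ m.
By Kepler's third law T = 2π√(a³/μ) = 2π × 4.104×10³ = 2.579×10⁴ s.
= 429.8 min.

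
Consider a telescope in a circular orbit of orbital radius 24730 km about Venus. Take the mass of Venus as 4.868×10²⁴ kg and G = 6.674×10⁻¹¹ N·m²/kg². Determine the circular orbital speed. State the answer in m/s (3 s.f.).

μ = GM = 6.674×10⁻¹¹ × 4.868×10²⁴ = 3.249×10¹⁴ m³/s².
r = 24730 km = 2.473×10⁷ m.
For a circular orbit v = √(μ/r) = √(3.249×10¹⁴ / 2.473×10⁷) = √(1.314×10⁷) = 3625 m/s.

v ≈ 3620 m/s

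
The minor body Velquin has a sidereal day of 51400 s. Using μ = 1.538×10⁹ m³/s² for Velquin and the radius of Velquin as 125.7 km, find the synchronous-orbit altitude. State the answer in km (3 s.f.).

A synchronous orbit has period T, so by Kepler's third law a = (μT²/4π²)^(1/3).
μT²/4π² = 1.538×10⁹ × (5.140×10⁴)² / 39.48 = 1.029×10¹⁷ m³.
a = 4.686×10⁵ m = 468.64 km.
Altitude h = a − R = 468.64 − 125.7 = 342.94 km.

h_sync ≈ 343 km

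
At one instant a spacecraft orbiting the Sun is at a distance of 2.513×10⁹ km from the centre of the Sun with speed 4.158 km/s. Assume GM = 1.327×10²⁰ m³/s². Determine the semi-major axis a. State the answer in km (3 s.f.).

a ≈ 1.50×10⁹ km

r = 2.513×10¹² m.
Vis-viva rearranged: 1/a = 2/r − v²/μ = 7.959×10⁻¹³ − 1.303×10⁻¹³ = 6.656×10⁻¹³ m⁻¹.
a = 1.502×10¹² m = 1.5025×10⁹ km.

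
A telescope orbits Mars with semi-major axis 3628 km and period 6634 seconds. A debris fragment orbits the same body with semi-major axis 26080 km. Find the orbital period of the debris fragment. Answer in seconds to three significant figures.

Kepler's third law: T² ∝ a³, so T₂ = T₁ (a₂/a₁)^(3/2).
a₂/a₁ = 7.189, (a₂/a₁)^(3/2) = 19.27.
T₂ = 6634 × 19.27 = 1.279×10⁵ seconds.

T₂ ≈ 1.28×10⁵ seconds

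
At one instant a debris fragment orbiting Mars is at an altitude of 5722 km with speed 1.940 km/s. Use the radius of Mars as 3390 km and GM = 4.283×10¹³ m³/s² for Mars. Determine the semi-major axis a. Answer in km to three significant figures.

r = 3390 + 5722 = 9112.0 km = 9.112×10⁶ m.
Specific orbital energy ε = v²/2 − μ/r = (1940)²/2 − 4.283×10¹³/9.112×10⁶ = -2.819×10⁶ J/kg.
Since ε = −μ/(2a), a = −μ/(2ε) = 7.598×10⁶ m = 7597.8 km.

a ≈ 7600 km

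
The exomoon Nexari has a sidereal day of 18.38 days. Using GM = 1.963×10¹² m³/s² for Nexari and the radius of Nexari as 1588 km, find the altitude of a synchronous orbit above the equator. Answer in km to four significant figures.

T = 18.38 days = 1.588×10⁶ s.
A synchronous orbit has period T, so by Kepler's third law a = (μT²/4π²)^(1/3).
μT²/4π² = 1.963×10¹² × (1.588×10⁶)² / 39.48 = 1.254×10²³ m³.
a = 5.005×10⁷ m = 50053 km.
Altitude h = a − R = 50053 − 1588 = 48465 km.

h_sync ≈ 48460 km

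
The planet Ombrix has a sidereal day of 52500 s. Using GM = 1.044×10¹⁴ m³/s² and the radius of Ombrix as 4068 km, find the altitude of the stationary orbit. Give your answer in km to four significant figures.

h_sync ≈ 15320 km

A synchronous orbit has period T, so by Kepler's third law a = (μT²/4π²)^(1/3).
μT²/4π² = 1.044×10¹⁴ × (5.250×10⁴)² / 39.48 = 7.289×10²¹ m³.
a = 1.939×10⁷ m = 19389 km.
Altitude h = a − R = 19389 − 4068 = 15321 km.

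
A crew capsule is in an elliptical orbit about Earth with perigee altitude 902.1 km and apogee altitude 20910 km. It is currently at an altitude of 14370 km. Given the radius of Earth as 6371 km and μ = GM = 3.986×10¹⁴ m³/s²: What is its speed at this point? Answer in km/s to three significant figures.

r_p = 6371 + 902.1 = 7273.1 km = 7.2731×10⁶ m.
r_a = 6371 + 20910 = 27281 km = 2.7281×10⁷ m.
r = 6371 + 14370 = 20741 km = 2.074×10⁷ m.
Semi-major axis a = (r_p + r_a)/2 = 17277 km = 1.728×10⁷ m.
Vis-viva: v² = μ(2/r − 1/a) = 3.986×10¹⁴ × (9.643×10⁻⁸ − 5.788×10⁻⁸) = 1.536×10⁷ m²/s².
v = 3920 m/s = 3.920 km/s.

v ≈ 3.92 km/s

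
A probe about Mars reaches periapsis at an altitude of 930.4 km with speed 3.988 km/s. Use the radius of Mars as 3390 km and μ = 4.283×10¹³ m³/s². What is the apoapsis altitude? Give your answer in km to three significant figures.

r_p = 3390 + 930.4 = 4320.4 km = 4.320×10⁶ m.
Specific energy ε = v²/2 − μ/r = -1.961×10⁶ J/kg, so a = −μ/(2ε) = 1.092×10⁷ m.
The apsides satisfy r_p + r_a = 2a, so the apoapsis radius is 2a − r_p = 1.752×10⁷ m = 17516 km.
Apoapsis altitude = 17516 − 3390 = 14126 km.

apoapsis altitude ≈ 14100 km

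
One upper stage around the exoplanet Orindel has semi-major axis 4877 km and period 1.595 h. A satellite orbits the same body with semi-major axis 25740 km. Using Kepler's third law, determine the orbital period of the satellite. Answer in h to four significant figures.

Kepler's third law: T² ∝ a³, so T₂ = T₁ (a₂/a₁)^(3/2).
a₂/a₁ = 5.278, (a₂/a₁)^(3/2) = 12.13.
T₂ = 1.595 × 12.13 = 19.34 h.

T₂ ≈ 19.34 h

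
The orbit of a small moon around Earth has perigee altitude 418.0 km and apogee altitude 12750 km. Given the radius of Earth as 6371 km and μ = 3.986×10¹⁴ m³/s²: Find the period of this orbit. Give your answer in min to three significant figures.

T ≈ 245 min

r_p = 6371 + 418.0 = 6789.0 km = 6.7890×10⁶ m.
r_a = 6371 + 12750 = 19121 km = 1.9121×10⁷ m.
Semi-major axis a = (r_p + r_a)/2 = (6789.0 + 19121)/2 = 12955 km = 1.296×10⁷ m.
By Kepler's third law T = 2π√(a³/μ) = 2π × 2.336×10³ = 1.467×10⁴ s.
= 244.6 min.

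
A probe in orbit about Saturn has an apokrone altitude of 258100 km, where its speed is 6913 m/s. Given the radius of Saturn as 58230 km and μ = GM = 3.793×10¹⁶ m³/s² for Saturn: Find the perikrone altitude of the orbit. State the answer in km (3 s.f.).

r_a = 58230 + 258100 = 3.1633×10⁵ km = 3.163×10⁸ m.
Specific energy ε = v²/2 − μ/r = -9.601×10⁷ J/kg, so a = −μ/(2ε) = 1.975×10⁸ m.
The apsides satisfy r_p + r_a = 2a, so the perikrone radius is 2a − r_a = 7.873×10⁷ m = 78726 km.
Perikrone altitude = 78726 − 58230 = 20496 km.

perikrone altitude ≈ 20500 km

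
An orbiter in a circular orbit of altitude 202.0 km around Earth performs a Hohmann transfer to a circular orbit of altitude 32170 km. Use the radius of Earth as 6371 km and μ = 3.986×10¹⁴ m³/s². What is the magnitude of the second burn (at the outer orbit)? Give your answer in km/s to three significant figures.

r₁ = 6371 + 202.0 = 6573.0 km = 6.5730×10⁶ m.
r₂ = 6371 + 32170 = 38541 km = 3.8541×10⁷ m.
Transfer ellipse a_t = (r₁ + r₂)/2 = 2.256×10⁷ m.
At r₁: circular v_c1 = √(μ/r₁) = 7787 m/s; transfer-perigee v_p = √[μ(2/r₁ − 1/a_t)] = 10180 m/s.
At r₂: circular v_c2 = √(μ/r₂) = 3216 m/s; transfer-apogee v_a = √[μ(2/r₂ − 1/a_t)] = 1736 m/s.
Δv₂ = v_c2 − v_a = 1480 m/s.
= 1.480 km/s.

Δv ≈ 1.48 km/s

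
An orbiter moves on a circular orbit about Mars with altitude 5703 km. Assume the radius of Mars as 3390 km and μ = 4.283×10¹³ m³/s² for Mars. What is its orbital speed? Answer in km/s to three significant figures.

v ≈ 2.17 km/s

r = 3390 + 5703 = 9093.0 km = 9.0930×10⁶ m.
For a circular orbit v = √(μ/r) = √(4.283×10¹³ / 9.093×10⁶) = √(4.710×10⁶) = 2170 m/s.
That is 2.170 km/s.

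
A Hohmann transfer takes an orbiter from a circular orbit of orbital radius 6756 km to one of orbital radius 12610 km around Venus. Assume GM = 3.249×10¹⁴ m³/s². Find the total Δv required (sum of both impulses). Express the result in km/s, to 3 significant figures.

r₁ = 6756 km = 6.756×10⁶ m.
r₂ = 12610 km = 1.261×10⁷ m.
Transfer ellipse a_t = (r₁ + r₂)/2 = 9.683×10⁶ m.
At r₁: circular v_c1 = √(μ/r₁) = 6935 m/s; transfer-periapsis v_p = √[μ(2/r₁ − 1/a_t)] = 7914 m/s.
Δv₁ = v_p − v_c1 = 979.0 m/s.
At r₂: circular v_c2 = √(μ/r₂) = 5076 m/s; transfer-apoapsis v_a = √[μ(2/r₂ − 1/a_t)] = 4240 m/s.
Δv₂ = v_c2 − v_a = 836.0 m/s.
Total Δv = Δv₁ + Δv₂ = 1815 m/s = 1.815 km/s.

Δv_total ≈ 1.82 km/s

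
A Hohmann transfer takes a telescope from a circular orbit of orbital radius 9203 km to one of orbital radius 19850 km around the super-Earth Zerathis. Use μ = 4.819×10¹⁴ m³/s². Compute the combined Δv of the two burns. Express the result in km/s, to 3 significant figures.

Δv_total ≈ 2.23 km/s

r₁ = 9203 km = 9.203×10⁶ m.
r₂ = 19850 km = 1.985×10⁷ m.
Transfer ellipse a_t = (r₁ + r₂)/2 = 1.453×10⁷ m.
At r₁: circular v_c1 = √(μ/r₁) = 7236 m/s; transfer-periapsis v_p = √[μ(2/r₁ − 1/a_t)] = 8459 m/s.
Δv₁ = v_p − v_c1 = 1223 m/s.
At r₂: circular v_c2 = √(μ/r₂) = 4927 m/s; transfer-apoapsis v_a = √[μ(2/r₂ − 1/a_t)] = 3922 m/s.
Δv₂ = v_c2 − v_a = 1005 m/s.
Total Δv = Δv₁ + Δv₂ = 2228 m/s = 2.228 km/s.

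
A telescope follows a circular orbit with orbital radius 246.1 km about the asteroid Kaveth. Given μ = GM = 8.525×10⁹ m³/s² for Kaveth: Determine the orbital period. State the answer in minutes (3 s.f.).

r = 246.1 km = 2.461×10⁵ m.
Kepler's third law: T = 2π√(r³/μ) = 2π√((2.461×10⁵)³ / 8.525×10⁹).
r³/μ = 1.748×10⁶ s², so T = 2π × 1.322×10³ = 8.308×10³ s.
Converting: 8.308×10³ s ÷ 60.00 = 138.5 minutes.

T ≈ 138 minutes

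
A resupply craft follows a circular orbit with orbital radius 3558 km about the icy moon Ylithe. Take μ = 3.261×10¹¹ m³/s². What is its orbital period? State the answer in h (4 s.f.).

r = 3558 km = 3.558×10⁶ m.
Kepler's third law: T = 2π√(r³/μ) = 2π√((3.558×10⁶)³ / 3.261×10¹¹).
r³/μ = 1.381×10⁸ s², so T = 2π × 1.175×10⁴ = 7.384×10⁴ s.
Converting: 7.384×10⁴ s ÷ 3600 = 20.51 h.

T ≈ 20.51 h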